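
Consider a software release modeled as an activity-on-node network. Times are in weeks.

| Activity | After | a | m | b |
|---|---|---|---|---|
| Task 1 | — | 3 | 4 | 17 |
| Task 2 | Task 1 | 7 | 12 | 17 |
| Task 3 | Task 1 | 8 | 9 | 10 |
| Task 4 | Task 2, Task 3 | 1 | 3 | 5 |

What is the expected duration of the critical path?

21 weeks

te_Task 1 = (3 + 4·4 + 17)/6 = 36/6 = 6
te_Task 2 = (7 + 4·12 + 17)/6 = 72/6 = 12
te_Task 3 = (8 + 4·9 + 10)/6 = 54/6 = 9
te_Task 4 = (1 + 4·3 + 5)/6 = 18/6 = 3

Forward pass:
ES_Task 1 = 0; EF_Task 1 = 6
ES_Task 2 = 6; EF_Task 2 = 6+12 = 18
ES_Task 3 = 6; EF_Task 3 = 6+9 = 15
ES_Task 4 = max(EF_Task 2=18, EF_Task 3=15) = 18; EF_Task 4 = 18+3 = 21
Expected project duration μ = 21 weeks. Critical path: Task 1 → Task 2 → Task 4.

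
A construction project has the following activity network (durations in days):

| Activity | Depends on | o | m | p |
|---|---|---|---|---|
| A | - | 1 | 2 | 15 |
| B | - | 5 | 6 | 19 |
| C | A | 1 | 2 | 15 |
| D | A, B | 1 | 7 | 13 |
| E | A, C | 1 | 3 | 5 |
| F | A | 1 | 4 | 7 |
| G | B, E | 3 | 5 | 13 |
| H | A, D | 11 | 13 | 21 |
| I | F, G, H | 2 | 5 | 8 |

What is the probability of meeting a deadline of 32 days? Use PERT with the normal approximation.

te_A = (1 + 4·2 + 15)/6 = 24/6 = 4; σ²_A = ((15−1)/6)² = 5.444
te_B = (5 + 4·6 + 19)/6 = 48/6 = 8; σ²_B = ((19−5)/6)² = 5.444
te_C = (1 + 4·2 + 15)/6 = 24/6 = 4; σ²_C = ((15−1)/6)² = 5.444
te_D = (1 + 4·7 + 13)/6 = 42/6 = 7; σ²_D = ((13−1)/6)² = 4.000
te_E = (1 + 4·3 + 5)/6 = 18/6 = 3; σ²_E = ((5−1)/6)² = 0.444
te_F = (1 + 4·4 + 7)/6 = 24/6 = 4; σ²_F = ((7−1)/6)² = 1.000
te_G = (3 + 4·5 + 13)/6 = 36/6 = 6; σ²_G = ((13−3)/6)² = 2.778
te_H = (11 + 4·13 + 21)/6 = 84/6 = 14; σ²_H = ((21−11)/6)² = 2.778
te_I = (2 + 4·5 + 8)/6 = 30/6 = 5; σ²_I = ((8−2)/6)² = 1.000

Forward pass:
ES_A = 0; EF_A = 4
ES_B = 0; EF_B = 8
ES_C = 4; EF_C = 4+4 = 8
ES_D = max(EF_A=4, EF_B=8) = 8; EF_D = 8+7 = 15
ES_E = max(EF_A=4, EF_C=8) = 8; EF_E = 8+3 = 11
ES_F = 4; EF_F = 4+4 = 8
ES_G = max(EF_B=8, EF_E=11) = 11; EF_G = 11+6 = 17
ES_H = max(EF_A=4, EF_D=15) = 15; EF_H = 15+14 = 29
ES_I = max(EF_F=8, EF_G=17, EF_H=29) = 29; EF_I = 29+5 = 34
Expected project duration μ = 34 days. Critical path: B → D → H → I.

Variance along critical path = 5.444 + 4.000 + 2.778 + 1.000 = 13.222; σ = √13.222 = 3.636 days.
Z = (32 − 34) / 3.636 = -0.550
P(T ≤ 32) = Φ(-0.550) ≈ 0.291

0.291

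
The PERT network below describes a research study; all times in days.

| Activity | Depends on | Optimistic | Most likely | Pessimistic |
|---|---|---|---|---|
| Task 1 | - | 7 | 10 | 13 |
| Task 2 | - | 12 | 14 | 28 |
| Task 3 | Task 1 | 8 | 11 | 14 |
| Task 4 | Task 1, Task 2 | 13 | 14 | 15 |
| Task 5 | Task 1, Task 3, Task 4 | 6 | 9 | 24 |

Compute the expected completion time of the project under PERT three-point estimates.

te_Task 1 = (7 + 4·10 + 13)/6 = 60/6 = 10
te_Task 2 = (12 + 4·14 + 28)/6 = 96/6 = 16
te_Task 3 = (8 + 4·11 + 14)/6 = 66/6 = 11
te_Task 4 = (13 + 4·14 + 15)/6 = 84/6 = 14
te_Task 5 = (6 + 4·9 + 24)/6 = 66/6 = 11

Forward pass:
ES_Task 1 = 0; EF_Task 1 = 10
ES_Task 2 = 0; EF_Task 2 = 16
ES_Task 3 = 10; EF_Task 3 = 10+11 = 21
ES_Task 4 = max(EF_Task 1=10, EF_Task 2=16) = 16; EF_Task 4 = 16+14 = 30
ES_Task 5 = max(EF_Task 1=10, EF_Task 3=21, EF_Task 4=30) = 30; EF_Task 5 = 30+11 = 41
Expected project duration μ = 41 days. Critical path: Task 2 → Task 4 → Task 5.

41 days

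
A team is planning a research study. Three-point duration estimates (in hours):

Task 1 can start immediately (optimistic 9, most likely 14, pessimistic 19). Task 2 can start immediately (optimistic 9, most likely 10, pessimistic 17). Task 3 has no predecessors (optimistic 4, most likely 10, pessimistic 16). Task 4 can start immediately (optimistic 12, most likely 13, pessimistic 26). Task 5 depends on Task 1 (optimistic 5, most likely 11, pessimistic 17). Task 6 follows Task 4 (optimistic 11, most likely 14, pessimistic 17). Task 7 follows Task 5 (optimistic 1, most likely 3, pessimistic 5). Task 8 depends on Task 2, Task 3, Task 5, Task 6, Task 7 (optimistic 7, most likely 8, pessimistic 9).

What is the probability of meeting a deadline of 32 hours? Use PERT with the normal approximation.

0.025

te_Task 1 = (9 + 4·14 + 19)/6 = 84/6 = 14; σ²_Task 1 = ((19−9)/6)² = 2.778
te_Task 2 = (9 + 4·10 + 17)/6 = 66/6 = 11; σ²_Task 2 = ((17−9)/6)² = 1.778
te_Task 3 = (4 + 4·10 + 16)/6 = 60/6 = 10; σ²_Task 3 = ((16−4)/6)² = 4.000
te_Task 4 = (12 + 4·13 + 26)/6 = 90/6 = 15; σ²_Task 4 = ((26−12)/6)² = 5.444
te_Task 5 = (5 + 4·11 + 17)/6 = 66/6 = 11; σ²_Task 5 = ((17−5)/6)² = 4.000
te_Task 6 = (11 + 4·14 + 17)/6 = 84/6 = 14; σ²_Task 6 = ((17−11)/6)² = 1.000
te_Task 7 = (1 + 4·3 + 5)/6 = 18/6 = 3; σ²_Task 7 = ((5−1)/6)² = 0.444
te_Task 8 = (7 + 4·8 + 9)/6 = 48/6 = 8; σ²_Task 8 = ((9−7)/6)² = 0.111

Forward pass:
ES_Task 1 = 0; EF_Task 1 = 14
ES_Task 2 = 0; EF_Task 2 = 11
ES_Task 3 = 0; EF_Task 3 = 10
ES_Task 4 = 0; EF_Task 4 = 15
ES_Task 5 = 14; EF_Task 5 = 14+11 = 25
ES_Task 6 = 15; EF_Task 6 = 15+14 = 29
ES_Task 7 = 25; EF_Task 7 = 25+3 = 28
ES_Task 8 = max(EF_Task 2=11, EF_Task 3=10, EF_Task 5=25, EF_Task 6=29, EF_Task 7=28) = 29; EF_Task 8 = 29+8 = 37
Expected project duration μ = 37 hours. Critical path: Task 4 → Task 6 → Task 8.

Variance along critical path = 5.444 + 1.000 + 0.111 = 6.556; σ = √6.556 = 2.560 hours.
Z = (32 − 37) / 2.560 = -1.953
P(T ≤ 32) = Φ(-1.953) ≈ 0.025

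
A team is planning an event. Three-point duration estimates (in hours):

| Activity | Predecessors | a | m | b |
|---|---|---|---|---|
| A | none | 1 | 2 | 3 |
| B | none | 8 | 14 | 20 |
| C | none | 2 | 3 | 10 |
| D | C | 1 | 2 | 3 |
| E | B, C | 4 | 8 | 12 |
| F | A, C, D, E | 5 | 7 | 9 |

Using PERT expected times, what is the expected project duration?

29 hours

te_A = (1 + 4·2 + 3)/6 = 12/6 = 2
te_B = (8 + 4·14 + 20)/6 = 84/6 = 14
te_C = (2 + 4·3 + 10)/6 = 24/6 = 4
te_D = (1 + 4·2 + 3)/6 = 12/6 = 2
te_E = (4 + 4·8 + 12)/6 = 48/6 = 8
te_F = (5 + 4·7 + 9)/6 = 42/6 = 7

Forward pass:
ES_A = 0; EF_A = 2
ES_B = 0; EF_B = 14
ES_C = 0; EF_C = 4
ES_D = 4; EF_D = 4+2 = 6
ES_E = max(EF_B=14, EF_C=4) = 14; EF_E = 14+8 = 22
ES_F = max(EF_A=2, EF_C=4, EF_D=6, EF_E=22) = 22; EF_F = 22+7 = 29
Expected project duration μ = 29 hours. Critical path: B → E → F.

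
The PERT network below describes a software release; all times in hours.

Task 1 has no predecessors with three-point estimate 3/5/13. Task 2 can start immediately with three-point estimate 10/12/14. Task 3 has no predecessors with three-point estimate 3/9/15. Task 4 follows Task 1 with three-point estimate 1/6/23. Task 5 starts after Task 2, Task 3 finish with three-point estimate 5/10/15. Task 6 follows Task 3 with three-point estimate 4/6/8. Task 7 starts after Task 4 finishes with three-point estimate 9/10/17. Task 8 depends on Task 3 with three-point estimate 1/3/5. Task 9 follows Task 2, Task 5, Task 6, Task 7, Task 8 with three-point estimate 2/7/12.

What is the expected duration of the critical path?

te_Task 1 = (3 + 4·5 + 13)/6 = 36/6 = 6
te_Task 2 = (10 + 4·12 + 14)/6 = 72/6 = 12
te_Task 3 = (3 + 4·9 + 15)/6 = 54/6 = 9
te_Task 4 = (1 + 4·6 + 23)/6 = 48/6 = 8
te_Task 5 = (5 + 4·10 + 15)/6 = 60/6 = 10
te_Task 6 = (4 + 4·6 + 8)/6 = 36/6 = 6
te_Task 7 = (9 + 4·10 + 17)/6 = 66/6 = 11
te_Task 8 = (1 + 4·3 + 5)/6 = 18/6 = 3
te_Task 9 = (2 + 4·7 + 12)/6 = 42/6 = 7

Forward pass:
ES_Task 1 = 0; EF_Task 1 = 6
ES_Task 2 = 0; EF_Task 2 = 12
ES_Task 3 = 0; EF_Task 3 = 9
ES_Task 4 = 6; EF_Task 4 = 6+8 = 14
ES_Task 5 = max(EF_Task 2=12, EF_Task 3=9) = 12; EF_Task 5 = 12+10 = 22
ES_Task 6 = 9; EF_Task 6 = 9+6 = 15
ES_Task 7 = 14; EF_Task 7 = 14+11 = 25
ES_Task 8 = 9; EF_Task 8 = 9+3 = 12
ES_Task 9 = max(EF_Task 2=12, EF_Task 5=22, EF_Task 6=15, EF_Task 7=25, EF_Task 8=12) = 25; EF_Task 9 = 25+7 = 32
Expected project duration μ = 32 hours. Critical path: Task 1 → Task 4 → Task 7 → Task 9.

32 hours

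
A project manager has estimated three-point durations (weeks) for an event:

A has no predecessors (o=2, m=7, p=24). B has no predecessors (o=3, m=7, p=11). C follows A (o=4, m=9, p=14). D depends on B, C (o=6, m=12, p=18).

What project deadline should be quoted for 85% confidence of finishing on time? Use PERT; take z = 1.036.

34.7 weeks

te_A = (2 + 4·7 + 24)/6 = 54/6 = 9; σ²_A = ((24−2)/6)² = 13.444
te_B = (3 + 4·7 + 11)/6 = 42/6 = 7; σ²_B = ((11−3)/6)² = 1.778
te_C = (4 + 4·9 + 14)/6 = 54/6 = 9; σ²_C = ((14−4)/6)² = 2.778
te_D = (6 + 4·12 + 18)/6 = 72/6 = 12; σ²_D = ((18−6)/6)² = 4.000

Forward pass:
ES_A = 0; EF_A = 9
ES_B = 0; EF_B = 7
ES_C = 9; EF_C = 9+9 = 18
ES_D = max(EF_B=7, EF_C=18) = 18; EF_D = 18+12 = 30
Expected project duration μ = 30 weeks. Critical path: A → C → D.

Variance along critical path = 13.444 + 2.778 + 4.000 = 20.222; σ = 4.497 weeks.
D = μ + z·σ = 30 + 1.036·4.497 = 34.7 weeks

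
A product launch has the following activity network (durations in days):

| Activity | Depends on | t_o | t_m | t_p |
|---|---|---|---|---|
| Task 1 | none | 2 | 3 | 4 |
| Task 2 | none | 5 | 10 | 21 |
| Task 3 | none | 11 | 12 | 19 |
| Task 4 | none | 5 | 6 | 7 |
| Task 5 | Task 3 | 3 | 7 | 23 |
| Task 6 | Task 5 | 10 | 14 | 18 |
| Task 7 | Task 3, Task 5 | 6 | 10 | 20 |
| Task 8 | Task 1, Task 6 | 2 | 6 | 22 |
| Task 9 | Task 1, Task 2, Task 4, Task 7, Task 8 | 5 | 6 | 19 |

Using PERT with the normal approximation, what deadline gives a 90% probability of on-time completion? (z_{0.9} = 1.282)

59.2 days

te_Task 1 = (2 + 4·3 + 4)/6 = 18/6 = 3; σ²_Task 1 = ((4−2)/6)² = 0.111
te_Task 2 = (5 + 4·10 + 21)/6 = 66/6 = 11; σ²_Task 2 = ((21−5)/6)² = 7.111
te_Task 3 = (11 + 4·12 + 19)/6 = 78/6 = 13; σ²_Task 3 = ((19−11)/6)² = 1.778
te_Task 4 = (5 + 4·6 + 7)/6 = 36/6 = 6; σ²_Task 4 = ((7−5)/6)² = 0.111
te_Task 5 = (3 + 4·7 + 23)/6 = 54/6 = 9; σ²_Task 5 = ((23−3)/6)² = 11.111
te_Task 6 = (10 + 4·14 + 18)/6 = 84/6 = 14; σ²_Task 6 = ((18−10)/6)² = 1.778
te_Task 7 = (6 + 4·10 + 20)/6 = 66/6 = 11; σ²_Task 7 = ((20−6)/6)² = 5.444
te_Task 8 = (2 + 4·6 + 22)/6 = 48/6 = 8; σ²_Task 8 = ((22−2)/6)² = 11.111
te_Task 9 = (5 + 4·6 + 19)/6 = 48/6 = 8; σ²_Task 9 = ((19−5)/6)² = 5.444

Forward pass:
ES_Task 1 = 0; EF_Task 1 = 3
ES_Task 2 = 0; EF_Task 2 = 11
ES_Task 3 = 0; EF_Task 3 = 13
ES_Task 4 = 0; EF_Task 4 = 6
ES_Task 5 = 13; EF_Task 5 = 13+9 = 22
ES_Task 6 = 22; EF_Task 6 = 22+14 = 36
ES_Task 7 = max(EF_Task 3=13, EF_Task 5=22) = 22; EF_Task 7 = 22+11 = 33
ES_Task 8 = max(EF_Task 1=3, EF_Task 6=36) = 36; EF_Task 8 = 36+8 = 44
ES_Task 9 = max(EF_Task 1=3, EF_Task 2=11, EF_Task 4=6, EF_Task 7=33, EF_Task 8=44) = 44; EF_Task 9 = 44+8 = 52
Expected project duration μ = 52 days. Critical path: Task 3 → Task 5 → Task 6 → Task 8 → Task 9.

Variance along critical path = 1.778 + 11.111 + 1.778 + 11.111 + 5.444 = 31.222; σ = 5.588 days.
D = μ + z·σ = 52 + 1.282·5.588 = 59.2 days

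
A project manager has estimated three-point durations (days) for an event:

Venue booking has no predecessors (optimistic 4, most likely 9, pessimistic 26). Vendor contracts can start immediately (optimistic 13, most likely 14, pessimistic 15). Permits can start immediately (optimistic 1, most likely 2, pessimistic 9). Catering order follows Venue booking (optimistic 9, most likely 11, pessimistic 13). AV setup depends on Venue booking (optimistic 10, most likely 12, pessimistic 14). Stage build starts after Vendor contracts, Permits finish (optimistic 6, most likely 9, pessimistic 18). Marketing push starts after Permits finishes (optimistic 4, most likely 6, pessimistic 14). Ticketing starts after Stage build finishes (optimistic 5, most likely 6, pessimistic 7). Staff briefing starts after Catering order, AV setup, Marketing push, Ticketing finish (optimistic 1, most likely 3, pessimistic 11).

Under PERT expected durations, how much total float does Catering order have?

te_Venue booking = (4 + 4·9 + 26)/6 = 66/6 = 11
te_Vendor contracts = (13 + 4·14 + 15)/6 = 84/6 = 14
te_Permits = (1 + 4·2 + 9)/6 = 18/6 = 3
te_Catering order = (9 + 4·11 + 13)/6 = 66/6 = 11
te_AV setup = (10 + 4·12 + 14)/6 = 72/6 = 12
te_Stage build = (6 + 4·9 + 18)/6 = 60/6 = 10
te_Marketing push = (4 + 4·6 + 14)/6 = 42/6 = 7
te_Ticketing = (5 + 4·6 + 7)/6 = 36/6 = 6
te_Staff briefing = (1 + 4·3 + 11)/6 = 24/6 = 4

Forward pass:
ES_Venue booking = 0; EF_Venue booking = 11
ES_Vendor contracts = 0; EF_Vendor contracts = 14
ES_Permits = 0; EF_Permits = 3
ES_Catering order = 11; EF_Catering order = 11+11 = 22
ES_AV setup = 11; EF_AV setup = 11+12 = 23
ES_Stage build = max(EF_Vendor contracts=14, EF_Permits=3) = 14; EF_Stage build = 14+10 = 24
ES_Marketing push = 3; EF_Marketing push = 3+7 = 10
ES_Ticketing = 24; EF_Ticketing = 24+6 = 30
ES_Staff briefing = max(EF_Catering order=22, EF_AV setup=23, EF_Marketing push=10, EF_Ticketing=30) = 30; EF_Staff briefing = 30+4 = 34
Expected project duration μ = 34 days. Critical path: Vendor contracts → Stage build → Ticketing → Staff briefing.

Backward pass:
LF_Staff briefing = 34; LS_Staff briefing = 34−4 = 30
LF_Ticketing = LS_Staff briefing = 30; LS_Ticketing = 30−6 = 24
LF_Marketing push = LS_Staff briefing = 30; LS_Marketing push = 30−7 = 23
LF_Stage build = LS_Ticketing = 24; LS_Stage build = 24−10 = 14
LF_AV setup = LS_Staff briefing = 30; LS_AV setup = 30−12 = 18
LF_Catering order = LS_Staff briefing = 30; LS_Catering order = 30−11 = 19
LF_Permits = min(LS_Stage build=14, LS_Marketing push=23) = 14; LS_Permits = 14−3 = 11
LF_Vendor contracts = LS_Stage build = 14; LS_Vendor contracts = 14−14 = 0
LF_Venue booking = min(LS_Catering order=19, LS_AV setup=18) = 18; LS_Venue booking = 18−11 = 7
Slack_Catering order = LS_Catering order − ES_Catering order = 19 − 11 = 8

8 days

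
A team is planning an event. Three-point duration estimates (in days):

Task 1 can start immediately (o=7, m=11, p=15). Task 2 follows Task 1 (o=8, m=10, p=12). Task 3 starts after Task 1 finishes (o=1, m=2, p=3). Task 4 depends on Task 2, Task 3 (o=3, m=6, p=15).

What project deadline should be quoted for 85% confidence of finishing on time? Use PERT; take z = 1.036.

te_Task 1 = (7 + 4·11 + 15)/6 = 66/6 = 11; σ²_Task 1 = ((15−7)/6)² = 1.778
te_Task 2 = (8 + 4·10 + 12)/6 = 60/6 = 10; σ²_Task 2 = ((12−8)/6)² = 0.444
te_Task 3 = (1 + 4·2 + 3)/6 = 12/6 = 2; σ²_Task 3 = ((3−1)/6)² = 0.111
te_Task 4 = (3 + 4·6 + 15)/6 = 42/6 = 7; σ²_Task 4 = ((15−3)/6)² = 4.000

Forward pass:
ES_Task 1 = 0; EF_Task 1 = 11
ES_Task 2 = 11; EF_Task 2 = 11+10 = 21
ES_Task 3 = 11; EF_Task 3 = 11+2 = 13
ES_Task 4 = max(EF_Task 2=21, EF_Task 3=13) = 21; EF_Task 4 = 21+7 = 28
Expected project duration μ = 28 days. Critical path: Task 1 → Task 2 → Task 4.

Variance along critical path = 1.778 + 0.444 + 4.000 = 6.222; σ = 2.494 days.
D = μ + z·σ = 28 + 1.036·2.494 = 30.6 days

30.6 days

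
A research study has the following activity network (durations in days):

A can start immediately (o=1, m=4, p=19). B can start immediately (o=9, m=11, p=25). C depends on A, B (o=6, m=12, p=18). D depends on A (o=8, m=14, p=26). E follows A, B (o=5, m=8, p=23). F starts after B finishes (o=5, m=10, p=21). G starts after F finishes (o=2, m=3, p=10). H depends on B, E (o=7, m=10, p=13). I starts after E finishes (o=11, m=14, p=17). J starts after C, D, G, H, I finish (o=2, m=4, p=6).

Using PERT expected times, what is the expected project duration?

te_A = (1 + 4·4 + 19)/6 = 36/6 = 6
te_B = (9 + 4·11 + 25)/6 = 78/6 = 13
te_C = (6 + 4·12 + 18)/6 = 72/6 = 12
te_D = (8 + 4·14 + 26)/6 = 90/6 = 15
te_E = (5 + 4·8 + 23)/6 = 60/6 = 10
te_F = (5 + 4·10 + 21)/6 = 66/6 = 11
te_G = (2 + 4·3 + 10)/6 = 24/6 = 4
te_H = (7 + 4·10 + 13)/6 = 60/6 = 10
te_I = (11 + 4·14 + 17)/6 = 84/6 = 14
te_J = (2 + 4·4 + 6)/6 = 24/6 = 4

Forward pass:
ES_A = 0; EF_A = 6
ES_B = 0; EF_B = 13
ES_C = max(EF_A=6, EF_B=13) = 13; EF_C = 13+12 = 25
ES_D = 6; EF_D = 6+15 = 21
ES_E = max(EF_A=6, EF_B=13) = 13; EF_E = 13+10 = 23
ES_F = 13; EF_F = 13+11 = 24
ES_G = 24; EF_G = 24+4 = 28
ES_H = max(EF_B=13, EF_E=23) = 23; EF_H = 23+10 = 33
ES_I = 23; EF_I = 23+14 = 37
ES_J = max(EF_C=25, EF_D=21, EF_G=28, EF_H=33, EF_I=37) = 37; EF_J = 37+4 = 41
Expected project duration μ = 41 days. Critical path: B → E → I → J.

41 days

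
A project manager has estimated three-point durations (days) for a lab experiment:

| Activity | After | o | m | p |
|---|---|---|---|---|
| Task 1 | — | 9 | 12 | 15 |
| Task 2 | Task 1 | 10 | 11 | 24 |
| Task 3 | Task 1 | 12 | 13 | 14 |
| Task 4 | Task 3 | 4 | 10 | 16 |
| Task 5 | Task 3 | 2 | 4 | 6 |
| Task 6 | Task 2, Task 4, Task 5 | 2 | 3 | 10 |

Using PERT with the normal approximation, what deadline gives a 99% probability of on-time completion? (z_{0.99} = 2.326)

te_Task 1 = (9 + 4·12 + 15)/6 = 72/6 = 12; σ²_Task 1 = ((15−9)/6)² = 1.000
te_Task 2 = (10 + 4·11 + 24)/6 = 78/6 = 13; σ²_Task 2 = ((24−10)/6)² = 5.444
te_Task 3 = (12 + 4·13 + 14)/6 = 78/6 = 13; σ²_Task 3 = ((14−12)/6)² = 0.111
te_Task 4 = (4 + 4·10 + 16)/6 = 60/6 = 10; σ²_Task 4 = ((16−4)/6)² = 4.000
te_Task 5 = (2 + 4·4 + 6)/6 = 24/6 = 4; σ²_Task 5 = ((6−2)/6)² = 0.444
te_Task 6 = (2 + 4·3 + 10)/6 = 24/6 = 4; σ²_Task 6 = ((10−2)/6)² = 1.778

Forward pass:
ES_Task 1 = 0; EF_Task 1 = 12
ES_Task 2 = 12; EF_Task 2 = 12+13 = 25
ES_Task 3 = 12; EF_Task 3 = 12+13 = 25
ES_Task 4 = 25; EF_Task 4 = 25+10 = 35
ES_Task 5 = 25; EF_Task 5 = 25+4 = 29
ES_Task 6 = max(EF_Task 2=25, EF_Task 4=35, EF_Task 5=29) = 35; EF_Task 6 = 35+4 = 39
Expected project duration μ = 39 days. Critical path: Task 1 → Task 3 → Task 4 → Task 6.

Variance along critical path = 1.000 + 0.111 + 4.000 + 1.778 = 6.889; σ = 2.625 days.
D = μ + z·σ = 39 + 2.326·2.625 = 45.1 days

45.1 days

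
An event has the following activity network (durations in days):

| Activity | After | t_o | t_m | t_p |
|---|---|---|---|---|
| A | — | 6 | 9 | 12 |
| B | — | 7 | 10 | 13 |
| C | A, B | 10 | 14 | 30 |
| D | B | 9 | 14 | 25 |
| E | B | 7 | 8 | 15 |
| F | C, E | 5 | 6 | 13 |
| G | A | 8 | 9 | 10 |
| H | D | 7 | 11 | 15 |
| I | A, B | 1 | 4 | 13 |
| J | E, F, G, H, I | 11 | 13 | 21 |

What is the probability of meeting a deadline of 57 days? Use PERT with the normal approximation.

te_A = (6 + 4·9 + 12)/6 = 54/6 = 9; σ²_A = ((12−6)/6)² = 1.000
te_B = (7 + 4·10 + 13)/6 = 60/6 = 10; σ²_B = ((13−7)/6)² = 1.000
te_C = (10 + 4·14 + 30)/6 = 96/6 = 16; σ²_C = ((30−10)/6)² = 11.111
te_D = (9 + 4·14 + 25)/6 = 90/6 = 15; σ²_D = ((25−9)/6)² = 7.111
te_E = (7 + 4·8 + 15)/6 = 54/6 = 9; σ²_E = ((15−7)/6)² = 1.778
te_F = (5 + 4·6 + 13)/6 = 42/6 = 7; σ²_F = ((13−5)/6)² = 1.778
te_G = (8 + 4·9 + 10)/6 = 54/6 = 9; σ²_G = ((10−8)/6)² = 0.111
te_H = (7 + 4·11 + 15)/6 = 66/6 = 11; σ²_H = ((15−7)/6)² = 1.778
te_I = (1 + 4·4 + 13)/6 = 30/6 = 5; σ²_I = ((13−1)/6)² = 4.000
te_J = (11 + 4·13 + 21)/6 = 84/6 = 14; σ²_J = ((21−11)/6)² = 2.778

Forward pass:
ES_A = 0; EF_A = 9
ES_B = 0; EF_B = 10
ES_C = max(EF_A=9, EF_B=10) = 10; EF_C = 10+16 = 26
ES_D = 10; EF_D = 10+15 = 25
ES_E = 10; EF_E = 10+9 = 19
ES_F = max(EF_C=26, EF_E=19) = 26; EF_F = 26+7 = 33
ES_G = 9; EF_G = 9+9 = 18
ES_H = 25; EF_H = 25+11 = 36
ES_I = max(EF_A=9, EF_B=10) = 10; EF_I = 10+5 = 15
ES_J = max(EF_E=19, EF_F=33, EF_G=18, EF_H=36, EF_I=15) = 36; EF_J = 36+14 = 50
Expected project duration μ = 50 days. Critical path: B → D → H → J.

Variance along critical path = 1.000 + 7.111 + 1.778 + 2.778 = 12.667; σ = √12.667 = 3.559 days.
Z = (57 − 50) / 3.559 = 1.967
P(T ≤ 57) = Φ(1.967) ≈ 0.975

0.975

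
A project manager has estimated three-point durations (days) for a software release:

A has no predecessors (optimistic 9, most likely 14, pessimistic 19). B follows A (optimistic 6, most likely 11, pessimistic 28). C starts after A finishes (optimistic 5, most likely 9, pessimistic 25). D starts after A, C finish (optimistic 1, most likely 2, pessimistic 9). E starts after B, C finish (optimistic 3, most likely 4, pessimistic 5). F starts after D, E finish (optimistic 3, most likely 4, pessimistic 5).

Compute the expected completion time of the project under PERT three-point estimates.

35 days

te_A = (9 + 4·14 + 19)/6 = 84/6 = 14
te_B = (6 + 4·11 + 28)/6 = 78/6 = 13
te_C = (5 + 4·9 + 25)/6 = 66/6 = 11
te_D = (1 + 4·2 + 9)/6 = 18/6 = 3
te_E = (3 + 4·4 + 5)/6 = 24/6 = 4
te_F = (3 + 4·4 + 5)/6 = 24/6 = 4

Forward pass:
ES_A = 0; EF_A = 14
ES_B = 14; EF_B = 14+13 = 27
ES_C = 14; EF_C = 14+11 = 25
ES_D = max(EF_A=14, EF_C=25) = 25; EF_D = 25+3 = 28
ES_E = max(EF_B=27, EF_C=25) = 27; EF_E = 27+4 = 31
ES_F = max(EF_D=28, EF_E=31) = 31; EF_F = 31+4 = 35
Expected project duration μ = 35 days. Critical path: A → B → E → F.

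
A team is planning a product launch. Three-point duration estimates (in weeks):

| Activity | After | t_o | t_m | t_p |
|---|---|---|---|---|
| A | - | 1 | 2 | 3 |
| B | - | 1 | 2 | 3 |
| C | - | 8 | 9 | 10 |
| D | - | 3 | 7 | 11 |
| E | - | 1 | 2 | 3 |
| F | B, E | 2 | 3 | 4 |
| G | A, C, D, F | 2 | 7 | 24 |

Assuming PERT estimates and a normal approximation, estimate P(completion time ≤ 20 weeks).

0.707

te_A = (1 + 4·2 + 3)/6 = 12/6 = 2; σ²_A = ((3−1)/6)² = 0.111
te_B = (1 + 4·2 + 3)/6 = 12/6 = 2; σ²_B = ((3−1)/6)² = 0.111
te_C = (8 + 4·9 + 10)/6 = 54/6 = 9; σ²_C = ((10−8)/6)² = 0.111
te_D = (3 + 4·7 + 11)/6 = 42/6 = 7; σ²_D = ((11−3)/6)² = 1.778
te_E = (1 + 4·2 + 3)/6 = 12/6 = 2; σ²_E = ((3−1)/6)² = 0.111
te_F = (2 + 4·3 + 4)/6 = 18/6 = 3; σ²_F = ((4−2)/6)² = 0.111
te_G = (2 + 4·7 + 24)/6 = 54/6 = 9; σ²_G = ((24−2)/6)² = 13.444

Forward pass:
ES_A = 0; EF_A = 2
ES_B = 0; EF_B = 2
ES_C = 0; EF_C = 9
ES_D = 0; EF_D = 7
ES_E = 0; EF_E = 2
ES_F = max(EF_B=2, EF_E=2) = 2; EF_F = 2+3 = 5
ES_G = max(EF_A=2, EF_C=9, EF_D=7, EF_F=5) = 9; EF_G = 9+9 = 18
Expected project duration μ = 18 weeks. Critical path: C → G.

Variance along critical path = 0.111 + 13.444 = 13.556; σ = √13.556 = 3.682 weeks.
Z = (20 − 18) / 3.682 = 0.543
P(T ≤ 20) = Φ(0.543) ≈ 0.707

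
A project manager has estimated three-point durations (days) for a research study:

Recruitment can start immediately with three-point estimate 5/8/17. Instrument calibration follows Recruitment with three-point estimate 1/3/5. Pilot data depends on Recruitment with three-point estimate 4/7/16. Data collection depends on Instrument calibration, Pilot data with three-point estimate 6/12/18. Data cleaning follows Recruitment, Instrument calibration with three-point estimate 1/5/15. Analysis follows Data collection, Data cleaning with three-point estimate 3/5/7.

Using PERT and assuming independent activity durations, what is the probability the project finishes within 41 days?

te_Recruitment = (5 + 4·8 + 17)/6 = 54/6 = 9; σ²_Recruitment = ((17−5)/6)² = 4.000
te_Instrument calibration = (1 + 4·3 + 5)/6 = 18/6 = 3; σ²_Instrument calibration = ((5−1)/6)² = 0.444
te_Pilot data = (4 + 4·7 + 16)/6 = 48/6 = 8; σ²_Pilot data = ((16−4)/6)² = 4.000
te_Data collection = (6 + 4·12 + 18)/6 = 72/6 = 12; σ²_Data collection = ((18−6)/6)² = 4.000
te_Data cleaning = (1 + 4·5 + 15)/6 = 36/6 = 6; σ²_Data cleaning = ((15−1)/6)² = 5.444
te_Analysis = (3 + 4·5 + 7)/6 = 30/6 = 5; σ²_Analysis = ((7−3)/6)² = 0.444

Forward pass:
ES_Recruitment = 0; EF_Recruitment = 9
ES_Instrument calibration = 9; EF_Instrument calibration = 9+3 = 12
ES_Pilot data = 9; EF_Pilot data = 9+8 = 17
ES_Data collection = max(EF_Instrument calibration=12, EF_Pilot data=17) = 17; EF_Data collection = 17+12 = 29
ES_Data cleaning = max(EF_Recruitment=9, EF_Instrument calibration=12) = 12; EF_Data cleaning = 12+6 = 18
ES_Analysis = max(EF_Data collection=29, EF_Data cleaning=18) = 29; EF_Analysis = 29+5 = 34
Expected project duration μ = 34 days. Critical path: Recruitment → Pilot data → Data collection → Analysis.

Variance along critical path = 4.000 + 4.000 + 4.000 + 0.444 = 12.444; σ = √12.444 = 3.528 days.
Z = (41 − 34) / 3.528 = 1.984
P(T ≤ 41) = Φ(1.984) ≈ 0.976

0.976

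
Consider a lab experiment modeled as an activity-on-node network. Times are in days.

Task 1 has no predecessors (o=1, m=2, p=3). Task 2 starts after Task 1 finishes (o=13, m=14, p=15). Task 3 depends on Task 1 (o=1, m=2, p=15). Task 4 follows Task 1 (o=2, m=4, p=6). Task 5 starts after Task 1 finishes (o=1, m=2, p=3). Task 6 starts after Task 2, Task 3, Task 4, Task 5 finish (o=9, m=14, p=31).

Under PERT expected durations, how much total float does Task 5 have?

te_Task 1 = (1 + 4·2 + 3)/6 = 12/6 = 2
te_Task 2 = (13 + 4·14 + 15)/6 = 84/6 = 14
te_Task 3 = (1 + 4·2 + 15)/6 = 24/6 = 4
te_Task 4 = (2 + 4·4 + 6)/6 = 24/6 = 4
te_Task 5 = (1 + 4·2 + 3)/6 = 12/6 = 2
te_Task 6 = (9 + 4·14 + 31)/6 = 96/6 = 16

Forward pass:
ES_Task 1 = 0; EF_Task 1 = 2
ES_Task 2 = 2; EF_Task 2 = 2+14 = 16
ES_Task 3 = 2; EF_Task 3 = 2+4 = 6
ES_Task 4 = 2; EF_Task 4 = 2+4 = 6
ES_Task 5 = 2; EF_Task 5 = 2+2 = 4
ES_Task 6 = max(EF_Task 2=16, EF_Task 3=6, EF_Task 4=6, EF_Task 5=4) = 16; EF_Task 6 = 16+16 = 32
Expected project duration μ = 32 days. Critical path: Task 1 → Task 2 → Task 6.

Backward pass:
LF_Task 6 = 32; LS_Task 6 = 32−16 = 16
LF_Task 5 = LS_Task 6 = 16; LS_Task 5 = 16−2 = 14
LF_Task 4 = LS_Task 6 = 16; LS_Task 4 = 16−4 = 12
LF_Task 3 = LS_Task 6 = 16; LS_Task 3 = 16−4 = 12
LF_Task 2 = LS_Task 6 = 16; LS_Task 2 = 16−14 = 2
LF_Task 1 = min(LS_Task 2=2, LS_Task 3=12, LS_Task 4=12, LS_Task 5=14) = 2; LS_Task 1 = 2−2 = 0
Slack_Task 5 = LS_Task 5 − ES_Task 5 = 14 − 2 = 12

12 days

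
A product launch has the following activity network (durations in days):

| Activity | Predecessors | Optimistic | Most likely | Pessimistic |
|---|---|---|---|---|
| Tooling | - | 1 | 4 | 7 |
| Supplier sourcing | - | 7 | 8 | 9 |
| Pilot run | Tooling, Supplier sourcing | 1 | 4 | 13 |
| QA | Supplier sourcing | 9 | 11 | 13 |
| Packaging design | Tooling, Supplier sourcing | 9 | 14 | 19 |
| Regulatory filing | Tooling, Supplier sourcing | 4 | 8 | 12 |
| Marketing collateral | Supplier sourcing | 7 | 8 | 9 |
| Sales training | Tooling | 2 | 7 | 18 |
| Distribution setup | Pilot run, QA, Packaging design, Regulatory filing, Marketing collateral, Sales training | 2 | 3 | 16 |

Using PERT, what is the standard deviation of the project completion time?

te_Tooling = (1 + 4·4 + 7)/6 = 24/6 = 4; σ²_Tooling = ((7−1)/6)² = 1.000
te_Supplier sourcing = (7 + 4·8 + 9)/6 = 48/6 = 8; σ²_Supplier sourcing = ((9−7)/6)² = 0.111
te_Pilot run = (1 + 4·4 + 13)/6 = 30/6 = 5; σ²_Pilot run = ((13−1)/6)² = 4.000
te_QA = (9 + 4·11 + 13)/6 = 66/6 = 11; σ²_QA = ((13−9)/6)² = 0.444
te_Packaging design = (9 + 4·14 + 19)/6 = 84/6 = 14; σ²_Packaging design = ((19−9)/6)² = 2.778
te_Regulatory filing = (4 + 4·8 + 12)/6 = 48/6 = 8; σ²_Regulatory filing = ((12−4)/6)² = 1.778
te_Marketing collateral = (7 + 4·8 + 9)/6 = 48/6 = 8; σ²_Marketing collateral = ((9−7)/6)² = 0.111
te_Sales training = (2 + 4·7 + 18)/6 = 48/6 = 8; σ²_Sales training = ((18−2)/6)² = 7.111
te_Distribution setup = (2 + 4·3 + 16)/6 = 30/6 = 5; σ²_Distribution setup = ((16−2)/6)² = 5.444

Forward pass:
ES_Tooling = 0; EF_Tooling = 4
ES_Supplier sourcing = 0; EF_Supplier sourcing = 8
ES_Pilot run = max(EF_Tooling=4, EF_Supplier sourcing=8) = 8; EF_Pilot run = 8+5 = 13
ES_QA = 8; EF_QA = 8+11 = 19
ES_Packaging design = max(EF_Tooling=4, EF_Supplier sourcing=8) = 8; EF_Packaging design = 8+14 = 22
ES_Regulatory filing = max(EF_Tooling=4, EF_Supplier sourcing=8) = 8; EF_Regulatory filing = 8+8 = 16
ES_Marketing collateral = 8; EF_Marketing collateral = 8+8 = 16
ES_Sales training = 4; EF_Sales training = 4+8 = 12
ES_Distribution setup = max(EF_Pilot run=13, EF_QA=19, EF_Packaging design=22, EF_Regulatory filing=16, EF_Marketing collateral=16, EF_Sales training=12) = 22; EF_Distribution setup = 22+5 = 27
Expected project duration μ = 27 days. Critical path: Supplier sourcing → Packaging design → Distribution setup.

Variance along critical path = 0.111 + 2.778 + 5.444 = 8.333
σ = √8.333 = 2.887 days

2.89 days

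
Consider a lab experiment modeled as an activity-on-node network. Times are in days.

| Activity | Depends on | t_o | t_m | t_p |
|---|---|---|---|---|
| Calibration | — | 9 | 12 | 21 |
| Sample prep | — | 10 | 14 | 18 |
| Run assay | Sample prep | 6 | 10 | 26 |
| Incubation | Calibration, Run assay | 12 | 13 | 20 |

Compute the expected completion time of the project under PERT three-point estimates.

40 days

te_Calibration = (9 + 4·12 + 21)/6 = 78/6 = 13
te_Sample prep = (10 + 4·14 + 18)/6 = 84/6 = 14
te_Run assay = (6 + 4·10 + 26)/6 = 72/6 = 12
te_Incubation = (12 + 4·13 + 20)/6 = 84/6 = 14

Forward pass:
ES_Calibration = 0; EF_Calibration = 13
ES_Sample prep = 0; EF_Sample prep = 14
ES_Run assay = 14; EF_Run assay = 14+12 = 26
ES_Incubation = max(EF_Calibration=13, EF_Run assay=26) = 26; EF_Incubation = 26+14 = 40
Expected project duration μ = 40 days. Critical path: Sample prep → Run assay → Incubation.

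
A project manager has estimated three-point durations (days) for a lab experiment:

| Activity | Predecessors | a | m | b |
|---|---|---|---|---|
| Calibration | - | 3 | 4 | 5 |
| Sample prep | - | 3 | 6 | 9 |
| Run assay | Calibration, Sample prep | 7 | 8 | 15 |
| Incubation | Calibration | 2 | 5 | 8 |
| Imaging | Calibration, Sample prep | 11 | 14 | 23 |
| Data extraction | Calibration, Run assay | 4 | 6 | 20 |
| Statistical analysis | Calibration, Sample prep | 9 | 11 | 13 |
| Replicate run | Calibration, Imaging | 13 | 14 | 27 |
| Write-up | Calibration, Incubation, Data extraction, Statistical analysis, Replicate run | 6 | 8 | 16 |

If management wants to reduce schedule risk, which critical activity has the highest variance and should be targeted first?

Replicate run

te_Calibration = (3 + 4·4 + 5)/6 = 24/6 = 4; σ²_Calibration = ((5−3)/6)² = 0.111
te_Sample prep = (3 + 4·6 + 9)/6 = 36/6 = 6; σ²_Sample prep = ((9−3)/6)² = 1.000
te_Run assay = (7 + 4·8 + 15)/6 = 54/6 = 9; σ²_Run assay = ((15−7)/6)² = 1.778
te_Incubation = (2 + 4·5 + 8)/6 = 30/6 = 5; σ²_Incubation = ((8−2)/6)² = 1.000
te_Imaging = (11 + 4·14 + 23)/6 = 90/6 = 15; σ²_Imaging = ((23−11)/6)² = 4.000
te_Data extraction = (4 + 4·6 + 20)/6 = 48/6 = 8; σ²_Data extraction = ((20−4)/6)² = 7.111
te_Statistical analysis = (9 + 4·11 + 13)/6 = 66/6 = 11; σ²_Statistical analysis = ((13−9)/6)² = 0.444
te_Replicate run = (13 + 4·14 + 27)/6 = 96/6 = 16; σ²_Replicate run = ((27−13)/6)² = 5.444
te_Write-up = (6 + 4·8 + 16)/6 = 54/6 = 9; σ²_Write-up = ((16−6)/6)² = 2.778

Forward pass:
ES_Calibration = 0; EF_Calibration = 4
ES_Sample prep = 0; EF_Sample prep = 6
ES_Run assay = max(EF_Calibration=4, EF_Sample prep=6) = 6; EF_Run assay = 6+9 = 15
ES_Incubation = 4; EF_Incubation = 4+5 = 9
ES_Imaging = max(EF_Calibration=4, EF_Sample prep=6) = 6; EF_Imaging = 6+15 = 21
ES_Data extraction = max(EF_Calibration=4, EF_Run assay=15) = 15; EF_Data extraction = 15+8 = 23
ES_Statistical analysis = max(EF_Calibration=4, EF_Sample prep=6) = 6; EF_Statistical analysis = 6+11 = 17
ES_Replicate run = max(EF_Calibration=4, EF_Imaging=21) = 21; EF_Replicate run = 21+16 = 37
ES_Write-up = max(EF_Calibration=4, EF_Incubation=9, EF_Data extraction=23, EF_Statistical analysis=17, EF_Replicate run=37) = 37; EF_Write-up = 37+9 = 46
Expected project duration μ = 46 days. Critical path: Sample prep → Imaging → Replicate run → Write-up.

Variances on critical path: σ²_Sample prep=1.000, σ²_Imaging=4.000, σ²_Replicate run=5.444, σ²_Write-up=2.778.
Largest is σ²_Replicate run = 5.444.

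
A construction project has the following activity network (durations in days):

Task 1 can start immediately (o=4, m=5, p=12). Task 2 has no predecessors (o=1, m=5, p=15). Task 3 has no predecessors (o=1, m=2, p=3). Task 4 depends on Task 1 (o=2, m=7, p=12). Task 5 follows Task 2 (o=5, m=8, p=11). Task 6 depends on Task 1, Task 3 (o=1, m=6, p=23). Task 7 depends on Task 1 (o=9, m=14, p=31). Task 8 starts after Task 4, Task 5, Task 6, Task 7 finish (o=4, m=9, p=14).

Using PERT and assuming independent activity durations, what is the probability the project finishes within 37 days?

te_Task 1 = (4 + 4·5 + 12)/6 = 36/6 = 6; σ²_Task 1 = ((12−4)/6)² = 1.778
te_Task 2 = (1 + 4·5 + 15)/6 = 36/6 = 6; σ²_Task 2 = ((15−1)/6)² = 5.444
te_Task 3 = (1 + 4·2 + 3)/6 = 12/6 = 2; σ²_Task 3 = ((3−1)/6)² = 0.111
te_Task 4 = (2 + 4·7 + 12)/6 = 42/6 = 7; σ²_Task 4 = ((12−2)/6)² = 2.778
te_Task 5 = (5 + 4·8 + 11)/6 = 48/6 = 8; σ²_Task 5 = ((11−5)/6)² = 1.000
te_Task 6 = (1 + 4·6 + 23)/6 = 48/6 = 8; σ²_Task 6 = ((23−1)/6)² = 13.444
te_Task 7 = (9 + 4·14 + 31)/6 = 96/6 = 16; σ²_Task 7 = ((31−9)/6)² = 13.444
te_Task 8 = (4 + 4·9 + 14)/6 = 54/6 = 9; σ²_Task 8 = ((14−4)/6)² = 2.778

Forward pass:
ES_Task 1 = 0; EF_Task 1 = 6
ES_Task 2 = 0; EF_Task 2 = 6
ES_Task 3 = 0; EF_Task 3 = 2
ES_Task 4 = 6; EF_Task 4 = 6+7 = 13
ES_Task 5 = 6; EF_Task 5 = 6+8 = 14
ES_Task 6 = max(EF_Task 1=6, EF_Task 3=2) = 6; EF_Task 6 = 6+8 = 14
ES_Task 7 = 6; EF_Task 7 = 6+16 = 22
ES_Task 8 = max(EF_Task 4=13, EF_Task 5=14, EF_Task 6=14, EF_Task 7=22) = 22; EF_Task 8 = 22+9 = 31
Expected project duration μ = 31 days. Critical path: Task 1 → Task 7 → Task 8.

Variance along critical path = 1.778 + 13.444 + 2.778 = 18.000; σ = √18.000 = 4.243 days.
Z = (37 − 31) / 4.243 = 1.414
P(T ≤ 37) = Φ(1.414) ≈ 0.921

0.921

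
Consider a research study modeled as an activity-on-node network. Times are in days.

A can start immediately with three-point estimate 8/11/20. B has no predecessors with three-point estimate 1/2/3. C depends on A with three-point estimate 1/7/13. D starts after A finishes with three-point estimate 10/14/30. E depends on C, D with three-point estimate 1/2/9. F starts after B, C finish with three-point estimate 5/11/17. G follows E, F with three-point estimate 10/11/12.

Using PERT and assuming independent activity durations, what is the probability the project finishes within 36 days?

0.073

te_A = (8 + 4·11 + 20)/6 = 72/6 = 12; σ²_A = ((20−8)/6)² = 4.000
te_B = (1 + 4·2 + 3)/6 = 12/6 = 2; σ²_B = ((3−1)/6)² = 0.111
te_C = (1 + 4·7 + 13)/6 = 42/6 = 7; σ²_C = ((13−1)/6)² = 4.000
te_D = (10 + 4·14 + 30)/6 = 96/6 = 16; σ²_D = ((30−10)/6)² = 11.111
te_E = (1 + 4·2 + 9)/6 = 18/6 = 3; σ²_E = ((9−1)/6)² = 1.778
te_F = (5 + 4·11 + 17)/6 = 66/6 = 11; σ²_F = ((17−5)/6)² = 4.000
te_G = (10 + 4·11 + 12)/6 = 66/6 = 11; σ²_G = ((12−10)/6)² = 0.111

Forward pass:
ES_A = 0; EF_A = 12
ES_B = 0; EF_B = 2
ES_C = 12; EF_C = 12+7 = 19
ES_D = 12; EF_D = 12+16 = 28
ES_E = max(EF_C=19, EF_D=28) = 28; EF_E = 28+3 = 31
ES_F = max(EF_B=2, EF_C=19) = 19; EF_F = 19+11 = 30
ES_G = max(EF_E=31, EF_F=30) = 31; EF_G = 31+11 = 42
Expected project duration μ = 42 days. Critical path: A → D → E → G.

Variance along critical path = 4.000 + 11.111 + 1.778 + 0.111 = 17.000; σ = √17.000 = 4.123 days.
Z = (36 − 42) / 4.123 = -1.455
P(T ≤ 36) = Φ(-1.455) ≈ 0.073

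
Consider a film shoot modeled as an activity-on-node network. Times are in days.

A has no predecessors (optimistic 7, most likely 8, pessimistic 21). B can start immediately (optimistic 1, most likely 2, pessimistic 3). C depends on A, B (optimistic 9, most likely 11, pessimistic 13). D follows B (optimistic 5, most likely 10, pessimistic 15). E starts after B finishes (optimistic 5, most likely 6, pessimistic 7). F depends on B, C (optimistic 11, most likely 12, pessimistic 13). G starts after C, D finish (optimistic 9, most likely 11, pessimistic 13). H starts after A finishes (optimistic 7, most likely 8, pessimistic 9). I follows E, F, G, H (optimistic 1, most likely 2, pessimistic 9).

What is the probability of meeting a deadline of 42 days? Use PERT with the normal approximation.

te_A = (7 + 4·8 + 21)/6 = 60/6 = 10; σ²_A = ((21−7)/6)² = 5.444
te_B = (1 + 4·2 + 3)/6 = 12/6 = 2; σ²_B = ((3−1)/6)² = 0.111
te_C = (9 + 4·11 + 13)/6 = 66/6 = 11; σ²_C = ((13−9)/6)² = 0.444
te_D = (5 + 4·10 + 15)/6 = 60/6 = 10; σ²_D = ((15−5)/6)² = 2.778
te_E = (5 + 4·6 + 7)/6 = 36/6 = 6; σ²_E = ((7−5)/6)² = 0.111
te_F = (11 + 4·12 + 13)/6 = 72/6 = 12; σ²_F = ((13−11)/6)² = 0.111
te_G = (9 + 4·11 + 13)/6 = 66/6 = 11; σ²_G = ((13−9)/6)² = 0.444
te_H = (7 + 4·8 + 9)/6 = 48/6 = 8; σ²_H = ((9−7)/6)² = 0.111
te_I = (1 + 4·2 + 9)/6 = 18/6 = 3; σ²_I = ((9−1)/6)² = 1.778

Forward pass:
ES_A = 0; EF_A = 10
ES_B = 0; EF_B = 2
ES_C = max(EF_A=10, EF_B=2) = 10; EF_C = 10+11 = 21
ES_D = 2; EF_D = 2+10 = 12
ES_E = 2; EF_E = 2+6 = 8
ES_F = max(EF_B=2, EF_C=21) = 21; EF_F = 21+12 = 33
ES_G = max(EF_C=21, EF_D=12) = 21; EF_G = 21+11 = 32
ES_H = 10; EF_H = 10+8 = 18
ES_I = max(EF_E=8, EF_F=33, EF_G=32, EF_H=18) = 33; EF_I = 33+3 = 36
Expected project duration μ = 36 days. Critical path: A → C → F → I.

Variance along critical path = 5.444 + 0.444 + 0.111 + 1.778 = 7.778; σ = √7.778 = 2.789 days.
Z = (42 − 36) / 2.789 = 2.151
P(T ≤ 42) = Φ(2.151) ≈ 0.984

0.984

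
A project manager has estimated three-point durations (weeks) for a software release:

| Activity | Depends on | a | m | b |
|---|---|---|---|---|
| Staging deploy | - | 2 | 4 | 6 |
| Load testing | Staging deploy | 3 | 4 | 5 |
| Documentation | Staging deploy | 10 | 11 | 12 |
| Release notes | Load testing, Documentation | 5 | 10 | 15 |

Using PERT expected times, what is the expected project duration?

te_Staging deploy = (2 + 4·4 + 6)/6 = 24/6 = 4
te_Load testing = (3 + 4·4 + 5)/6 = 24/6 = 4
te_Documentation = (10 + 4·11 + 12)/6 = 66/6 = 11
te_Release notes = (5 + 4·10 + 15)/6 = 60/6 = 10

Forward pass:
ES_Staging deploy = 0; EF_Staging deploy = 4
ES_Load testing = 4; EF_Load testing = 4+4 = 8
ES_Documentation = 4; EF_Documentation = 4+11 = 15
ES_Release notes = max(EF_Load testing=8, EF_Documentation=15) = 15; EF_Release notes = 15+10 = 25
Expected project duration μ = 25 weeks. Critical path: Staging deploy → Documentation → Release notes.

25 weeks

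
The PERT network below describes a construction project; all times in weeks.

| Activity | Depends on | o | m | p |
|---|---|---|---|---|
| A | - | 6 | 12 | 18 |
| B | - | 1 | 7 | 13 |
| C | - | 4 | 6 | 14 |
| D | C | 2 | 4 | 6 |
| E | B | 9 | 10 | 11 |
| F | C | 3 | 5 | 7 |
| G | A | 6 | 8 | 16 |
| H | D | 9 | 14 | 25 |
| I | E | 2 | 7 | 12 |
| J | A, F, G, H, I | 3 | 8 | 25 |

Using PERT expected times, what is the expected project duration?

36 weeks

te_A = (6 + 4·12 + 18)/6 = 72/6 = 12
te_B = (1 + 4·7 + 13)/6 = 42/6 = 7
te_C = (4 + 4·6 + 14)/6 = 42/6 = 7
te_D = (2 + 4·4 + 6)/6 = 24/6 = 4
te_E = (9 + 4·10 + 11)/6 = 60/6 = 10
te_F = (3 + 4·5 + 7)/6 = 30/6 = 5
te_G = (6 + 4·8 + 16)/6 = 54/6 = 9
te_H = (9 + 4·14 + 25)/6 = 90/6 = 15
te_I = (2 + 4·7 + 12)/6 = 42/6 = 7
te_J = (3 + 4·8 + 25)/6 = 60/6 = 10

Forward pass:
ES_A = 0; EF_A = 12
ES_B = 0; EF_B = 7
ES_C = 0; EF_C = 7
ES_D = 7; EF_D = 7+4 = 11
ES_E = 7; EF_E = 7+10 = 17
ES_F = 7; EF_F = 7+5 = 12
ES_G = 12; EF_G = 12+9 = 21
ES_H = 11; EF_H = 11+15 = 26
ES_I = 17; EF_I = 17+7 = 24
ES_J = max(EF_A=12, EF_F=12, EF_G=21, EF_H=26, EF_I=24) = 26; EF_J = 26+10 = 36
Expected project duration μ = 36 weeks. Critical path: C → D → H → J.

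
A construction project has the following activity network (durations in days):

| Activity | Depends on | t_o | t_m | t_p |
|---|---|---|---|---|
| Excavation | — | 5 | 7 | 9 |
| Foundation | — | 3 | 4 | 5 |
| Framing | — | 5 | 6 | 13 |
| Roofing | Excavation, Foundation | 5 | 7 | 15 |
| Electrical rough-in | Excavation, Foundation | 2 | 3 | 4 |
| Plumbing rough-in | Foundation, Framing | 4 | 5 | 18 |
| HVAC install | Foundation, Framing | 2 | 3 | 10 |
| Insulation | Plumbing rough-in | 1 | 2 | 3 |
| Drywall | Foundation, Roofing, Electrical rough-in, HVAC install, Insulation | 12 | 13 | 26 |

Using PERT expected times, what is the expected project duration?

te_Excavation = (5 + 4·7 + 9)/6 = 42/6 = 7
te_Foundation = (3 + 4·4 + 5)/6 = 24/6 = 4
te_Framing = (5 + 4·6 + 13)/6 = 42/6 = 7
te_Roofing = (5 + 4·7 + 15)/6 = 48/6 = 8
te_Electrical rough-in = (2 + 4·3 + 4)/6 = 18/6 = 3
te_Plumbing rough-in = (4 + 4·5 + 18)/6 = 42/6 = 7
te_HVAC install = (2 + 4·3 + 10)/6 = 24/6 = 4
te_Insulation = (1 + 4·2 + 3)/6 = 12/6 = 2
te_Drywall = (12 + 4·13 + 26)/6 = 90/6 = 15

Forward pass:
ES_Excavation = 0; EF_Excavation = 7
ES_Foundation = 0; EF_Foundation = 4
ES_Framing = 0; EF_Framing = 7
ES_Roofing = max(EF_Excavation=7, EF_Foundation=4) = 7; EF_Roofing = 7+8 = 15
ES_Electrical rough-in = max(EF_Excavation=7, EF_Foundation=4) = 7; EF_Electrical rough-in = 7+3 = 10
ES_Plumbing rough-in = max(EF_Foundation=4, EF_Framing=7) = 7; EF_Plumbing rough-in = 7+7 = 14
ES_HVAC install = max(EF_Foundation=4, EF_Framing=7) = 7; EF_HVAC install = 7+4 = 11
ES_Insulation = 14; EF_Insulation = 14+2 = 16
ES_Drywall = max(EF_Foundation=4, EF_Roofing=15, EF_Electrical rough-in=10, EF_HVAC install=11, EF_Insulation=16) = 16; EF_Drywall = 16+15 = 31
Expected project duration μ = 31 days. Critical path: Framing → Plumbing rough-in → Insulation → Drywall.

31 days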